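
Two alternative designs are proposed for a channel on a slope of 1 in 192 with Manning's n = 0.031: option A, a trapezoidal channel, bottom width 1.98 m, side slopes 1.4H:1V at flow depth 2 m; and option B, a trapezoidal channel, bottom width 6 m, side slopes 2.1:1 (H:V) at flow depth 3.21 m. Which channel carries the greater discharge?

channel B

Channel A: With bottom width b = 1.98 m and side slope z = 1.4: A = (b + zy)y = (1.98 + 1.4×2)×2 = 9.56 m²; P = b + 2y√(1+z²) = 1.98 + 2×2×1.72 = 8.862 m. Hydraulic radius R = A/P = 9.56/8.862 = 1.079 m. Q_A = (1/0.031)·9.56·1.079^(2/3)·√0.005208 = 23.41 m³/s.
Channel B: With bottom width b = 6 m and side slope z = 2.1: A = (b + zy)y = (6 + 2.1×3.21)×3.21 = 40.9 m²; P = b + 2y√(1+z²) = 6 + 2×3.21×2.326 = 20.93 m. Hydraulic radius R = A/P = 40.9/20.93 = 1.954 m. Q_B = (1/0.031)·40.9·1.954^(2/3)·√0.005208 = 148.8 m³/s.
Q_A = 23.41 m³/s vs Q_B = 148.8 m³/s, so channel B carries more.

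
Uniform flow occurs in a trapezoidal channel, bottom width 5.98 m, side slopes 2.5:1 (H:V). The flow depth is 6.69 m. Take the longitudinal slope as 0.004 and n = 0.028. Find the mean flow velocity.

With bottom width b = 5.98 m and side slope z = 2.5: A = (b + zy)y = (5.98 + 2.5×6.69)×6.69 = 151.9 m²; P = b + 2y√(1+z²) = 5.98 + 2×6.69×2.693 = 42.01 m.
Hydraulic radius R = A/P = 151.9/42.01 = 3.616 m.
From Manning's equation, V = (1/n) R^(2/3) S^(1/2) = (1/0.028) × 3.616^(2/3) × 0.004^(1/2) = 5.32 m/s.

V = 5.32 m/s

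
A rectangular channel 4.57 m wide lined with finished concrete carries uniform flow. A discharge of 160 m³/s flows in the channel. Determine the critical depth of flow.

y_c = 5 m

For a rectangular channel, critical depth y_c = (q²/g)^(1/3) where q = Q/b = 160/4.57 = 35.01 m²/s.
So y_c = (35.01²/9.81)^(1/3) = 5 m.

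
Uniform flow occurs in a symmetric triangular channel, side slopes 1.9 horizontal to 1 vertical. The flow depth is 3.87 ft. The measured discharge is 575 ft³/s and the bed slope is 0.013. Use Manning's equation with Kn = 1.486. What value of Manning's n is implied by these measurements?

For a triangular section with side slope z = 1.9: A = zy² = 1.9×3.87² = 28.46 ft²; P = 2y√(1+z²) = 2×3.87×2.147 = 16.62 ft.
Hydraulic radius R = A/P = 28.46/16.62 = 1.712 ft.
Rearranging Manning's equation: n = (1.486/Q) A R^(2/3) S^(1/2) = (1.486/575) × 28.46 × 1.712^(2/3) × √0.013 = 0.012.

n = 0.012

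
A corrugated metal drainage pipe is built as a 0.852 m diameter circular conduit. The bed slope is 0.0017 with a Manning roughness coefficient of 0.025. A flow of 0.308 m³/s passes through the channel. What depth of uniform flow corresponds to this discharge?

Manning's equation rearranged: A R^(2/3) = nQ / (1·√S) = 0.025 × 0.308 / (√0.0017) = 0.1868.
Try y = 0.739 m: A R^(2/3) = 0.2125 — over.
Try y = 0.552 m: A R^(2/3) = 0.1531 — short.
Try y = 0.643 m: A R^(2/3) = 0.1868 — ≈ 0.1868.

y_n = 0.643 m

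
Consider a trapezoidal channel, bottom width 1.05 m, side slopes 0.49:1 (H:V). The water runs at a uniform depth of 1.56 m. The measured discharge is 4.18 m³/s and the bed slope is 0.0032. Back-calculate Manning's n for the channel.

n = 0.028

With bottom width b = 1.05 m and side slope z = 0.49: A = (b + zy)y = (1.05 + 0.49×1.56)×1.56 = 2.83 m²; P = b + 2y√(1+z²) = 1.05 + 2×1.56×1.114 = 4.524 m.
Hydraulic radius R = A/P = 2.83/4.524 = 0.6256 m.
Rearranging Manning's equation: n = (1/Q) A R^(2/3) S^(1/2) = (1/4.18) × 2.83 × 0.6256^(2/3) × √0.0032 = 0.028.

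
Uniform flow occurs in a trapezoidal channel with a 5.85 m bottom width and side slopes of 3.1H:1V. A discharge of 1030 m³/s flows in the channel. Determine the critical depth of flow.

y_c = 6.55 m

At critical depth, Q² T / (g A³) = 1, i.e. A³/T = Q²/g = 1030²/9.81 = 108100.
Try y = 7.73 m: A³/T = 227600 — high.
Try y = 6.55 m: A³/T = 108200 — matches.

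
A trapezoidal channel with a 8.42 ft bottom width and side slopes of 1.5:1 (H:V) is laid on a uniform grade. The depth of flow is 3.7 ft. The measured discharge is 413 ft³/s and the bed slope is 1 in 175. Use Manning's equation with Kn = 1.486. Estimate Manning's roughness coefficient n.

n = 0.025

With bottom width b = 8.42 ft and side slope z = 1.5: A = (b + zy)y = (8.42 + 1.5×3.7)×3.7 = 51.69 ft²; P = b + 2y√(1+z²) = 8.42 + 2×3.7×1.803 = 21.76 ft.
Hydraulic radius R = A/P = 51.69/21.76 = 2.375 ft.
Rearranging Manning's equation: n = (1.486/Q) A R^(2/3) S^(1/2) = (1.486/413) × 51.69 × 2.375^(2/3) × √0.005714 = 0.025.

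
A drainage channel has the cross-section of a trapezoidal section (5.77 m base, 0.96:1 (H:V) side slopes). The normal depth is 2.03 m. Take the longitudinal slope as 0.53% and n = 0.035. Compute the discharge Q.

Q = 40.3 m³/s

With bottom width b = 5.77 m and side slope z = 0.96: A = (b + zy)y = (5.77 + 0.96×2.03)×2.03 = 15.67 m²; P = b + 2y√(1+z²) = 5.77 + 2×2.03×1.386 = 11.4 m.
Hydraulic radius R = A/P = 15.67/11.4 = 1.375 m.
Manning's equation: Q = (1/n) A R^(2/3) S^(1/2) = (1/0.035) × 15.67 × 1.375^(2/3) × 0.0053^(1/2) = 40.3 m³/s.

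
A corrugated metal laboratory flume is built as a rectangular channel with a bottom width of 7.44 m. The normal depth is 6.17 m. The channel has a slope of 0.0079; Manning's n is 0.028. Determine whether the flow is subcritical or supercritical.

subcritical

Flow area A = b·y = 7.44 × 6.17 = 45.9 m². Wetted perimeter P = b + 2y = 7.44 + 2×6.17 = 19.78 m.
Hydraulic radius R = A/P = 45.9/19.78 = 2.321 m.
V = (1/n) R^(2/3) √S = (1/0.028) × 2.321^(2/3) × √0.0079 = 5.564 m/s. Hydraulic depth D_h = A/T = 45.9/7.44 = 6.17 m.
Froude number Fr = V/√(g·D_h) = 5.564/√(9.81×6.17) = 0.715, which is less than 1, so the flow is subcritical.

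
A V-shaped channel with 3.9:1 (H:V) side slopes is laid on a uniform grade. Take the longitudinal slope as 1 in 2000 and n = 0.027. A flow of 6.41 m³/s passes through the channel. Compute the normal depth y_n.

Manning's equation rearranged: A R^(2/3) = nQ / (1·√S) = 0.027 × 6.41 / (√0.0005) = 7.74.
At y = 1.82 m: A R^(2/3) = 11.88 — high.
At y = 1.11 m: A R^(2/3) = 3.177 — low.
At y = 1.55 m: A R^(2/3) = 7.739 — matches.

y_n = 1.55 m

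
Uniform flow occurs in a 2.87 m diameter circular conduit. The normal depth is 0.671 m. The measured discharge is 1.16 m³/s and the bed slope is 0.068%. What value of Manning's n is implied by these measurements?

n = 0.014

For a circular section of diameter D = 2.87 m at depth y = 0.671 m, the central angle is θ = 2 arccos(1 − 2y/D) = 2.019 rad. Then A = (D²/8)(θ − sin θ) = 1.15 m² and P = Dθ/2 = 2.897 m.
Hydraulic radius R = A/P = 1.15/2.897 = 0.3971 m.
Rearranging Manning's equation: n = (1/Q) A R^(2/3) S^(1/2) = (1/1.16) × 1.15 × 0.3971^(2/3) × √0.00068 = 0.014.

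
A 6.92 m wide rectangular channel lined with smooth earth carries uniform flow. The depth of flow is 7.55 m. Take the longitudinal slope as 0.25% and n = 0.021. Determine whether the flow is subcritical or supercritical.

subcritical

Flow area A = b·y = 6.92 × 7.55 = 52.25 m². Wetted perimeter P = b + 2y = 6.92 + 2×7.55 = 22.02 m.
Hydraulic radius R = A/P = 52.25/22.02 = 2.373 m.
V = (1/n) R^(2/3) √S = (1/0.021) × 2.373^(2/3) × √0.0025 = 4.236 m/s. Hydraulic depth D_h = A/T = 52.25/6.92 = 7.55 m.
Froude number Fr = V/√(g·D_h) = 4.236/√(9.81×7.55) = 0.492, which is less than 1, so the flow is subcritical.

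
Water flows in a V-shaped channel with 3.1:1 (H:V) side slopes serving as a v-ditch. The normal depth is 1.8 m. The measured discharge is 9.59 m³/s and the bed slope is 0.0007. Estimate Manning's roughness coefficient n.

For a triangular section with side slope z = 3.1: A = zy² = 3.1×1.8² = 10.04 m²; P = 2y√(1+z²) = 2×1.8×3.257 = 11.73 m.
Hydraulic radius R = A/P = 10.04/11.73 = 0.8565 m.
Rearranging Manning's equation: n = (1/Q) A R^(2/3) S^(1/2) = (1/9.59) × 10.04 × 0.8565^(2/3) × √0.0007 = 0.025.

n = 0.025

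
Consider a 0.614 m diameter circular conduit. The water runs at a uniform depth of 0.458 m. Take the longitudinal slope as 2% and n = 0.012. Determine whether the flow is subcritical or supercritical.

supercritical

For a circular section of diameter D = 0.614 m at depth y = 0.458 m, the central angle is θ = 2 arccos(1 − 2y/D) = 4.17 rad. Then A = (D²/8)(θ − sin θ) = 0.2369 m² and P = Dθ/2 = 1.28 m.
Hydraulic radius R = A/P = 0.2369/1.28 = 0.185 m.
V = (1/n) R^(2/3) √S = (1/0.012) × 0.185^(2/3) × √0.02 = 3.827 m/s. Hydraulic depth D_h = A/T = 0.2369/0.5346 = 0.4431 m.
Froude number Fr = V/√(g·D_h) = 3.827/√(9.81×0.4431) = 1.84, which is greater than 1, so the flow is supercritical.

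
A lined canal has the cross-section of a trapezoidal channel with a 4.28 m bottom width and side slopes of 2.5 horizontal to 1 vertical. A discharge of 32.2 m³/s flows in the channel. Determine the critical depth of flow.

At critical depth, Q² T / (g A³) = 1, i.e. A³/T = Q²/g = 32.2²/9.81 = 105.7.
At y = 1.18 m: A³/T = 61 — low.
At y = 1.58 m: A³/T = 180.5 — high.
At y = 1.37 m: A³/T = 105.7 — close enough.

y_c = 1.37 m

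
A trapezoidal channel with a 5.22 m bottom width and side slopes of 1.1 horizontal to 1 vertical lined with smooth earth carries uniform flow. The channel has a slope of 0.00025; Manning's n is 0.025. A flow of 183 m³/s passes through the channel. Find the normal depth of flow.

Manning's equation rearranged: A R^(2/3) = nQ / (1·√S) = 0.025 × 183 / (√0.00025) = 289.3.
Trying y = 6.96 m: A R^(2/3) = 204.9 — low.
Trying y = 8.17 m: A R^(2/3) = 289.2 — matches.

y_n = 8.17 m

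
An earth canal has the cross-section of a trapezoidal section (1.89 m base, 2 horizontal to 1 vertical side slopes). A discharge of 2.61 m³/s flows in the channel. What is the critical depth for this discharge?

y_c = 0.485 m

At critical depth, Q² T / (g A³) = 1, i.e. A³/T = Q²/g = 2.61²/9.81 = 0.6944.
At y = 0.61 m: A³/T = 1.577 — too large.
At y = 0.485 m: A³/T = 0.6968 — ≈ 0.6944.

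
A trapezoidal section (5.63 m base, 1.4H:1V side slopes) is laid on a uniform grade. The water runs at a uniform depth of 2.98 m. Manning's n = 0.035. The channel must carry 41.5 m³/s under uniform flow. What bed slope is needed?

With bottom width b = 5.63 m and side slope z = 1.4: A = (b + zy)y = (5.63 + 1.4×2.98)×2.98 = 29.21 m²; P = b + 2y√(1+z²) = 5.63 + 2×2.98×1.72 = 15.88 m.
Hydraulic radius R = A/P = 29.21/15.88 = 1.839 m.
From Manning's equation, S = [nQ / (1 A R^(2/3))]² = [0.035 × 41.5 / (1 × 29.21 × 1.839^(2/3))]² = 0.0011.

S = 0.0011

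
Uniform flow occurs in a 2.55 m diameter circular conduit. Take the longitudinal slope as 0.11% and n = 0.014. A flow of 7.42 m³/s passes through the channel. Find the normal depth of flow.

y_n = 1.77 m

Manning's equation rearranged: A R^(2/3) = nQ / (1·√S) = 0.014 × 7.42 / (√0.0011) = 3.132.
At y = 1.22 m: A R^(2/3) = 1.754 — short.
At y = 2.03 m: A R^(2/3) = 3.68 — over.
At y = 1.77 m: A R^(2/3) = 3.132 — matches.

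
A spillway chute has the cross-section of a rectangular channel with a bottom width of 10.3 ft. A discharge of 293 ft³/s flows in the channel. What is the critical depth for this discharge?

For a rectangular channel, critical depth y_c = (q²/g)^(1/3) where q = Q/b = 293/10.3 = 28.45 ft²/s.
So y_c = (28.45²/32.2)^(1/3) = 2.93 ft.

y_c = 2.93 ft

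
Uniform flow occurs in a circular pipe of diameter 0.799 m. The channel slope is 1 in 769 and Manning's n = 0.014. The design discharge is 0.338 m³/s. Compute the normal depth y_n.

y_n = 0.524 m

Manning's equation rearranged: A R^(2/3) = nQ / (1·√S) = 0.014 × 0.338 / (√0.0013) = 0.1312.
Trying y = 0.663 m: A R^(2/3) = 0.1732 — over.
Trying y = 0.524 m: A R^(2/3) = 0.1313 — close enough.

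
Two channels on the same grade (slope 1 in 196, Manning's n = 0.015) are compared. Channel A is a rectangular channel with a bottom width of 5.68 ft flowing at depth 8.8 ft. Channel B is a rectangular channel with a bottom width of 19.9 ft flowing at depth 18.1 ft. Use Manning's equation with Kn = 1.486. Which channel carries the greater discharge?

channel B

Channel A: Flow area A = b·y = 5.68 × 8.8 = 49.98 ft². Wetted perimeter P = b + 2y = 5.68 + 2×8.8 = 23.28 ft. Hydraulic radius R = A/P = 49.98/23.28 = 2.147 ft. Q_A = (1.486/0.015)·49.98·2.147^(2/3)·√0.005102 = 588.7 ft³/s.
Channel B: Flow area A = b·y = 19.9 × 18.1 = 360.2 ft². Wetted perimeter P = b + 2y = 19.9 + 2×18.1 = 56.1 ft. Hydraulic radius R = A/P = 360.2/56.1 = 6.42 ft. Q_B = (1.486/0.015)·360.2·6.42^(2/3)·√0.005102 = 8805 ft³/s.
Q_A = 588.7 ft³/s vs Q_B = 8805 ft³/s, so channel B carries more.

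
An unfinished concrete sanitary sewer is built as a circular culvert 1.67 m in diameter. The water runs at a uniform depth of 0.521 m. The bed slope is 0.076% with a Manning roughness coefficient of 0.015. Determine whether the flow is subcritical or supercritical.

subcritical

For a circular section of diameter D = 1.67 m at depth y = 0.521 m, the central angle is θ = 2 arccos(1 − 2y/D) = 2.371 rad. Then A = (D²/8)(θ − sin θ) = 0.5835 m² and P = Dθ/2 = 1.979 m.
Hydraulic radius R = A/P = 0.5835/1.979 = 0.2948 m.
V = (1/n) R^(2/3) √S = (1/0.015) × 0.2948^(2/3) × √0.00076 = 0.814 m/s. Hydraulic depth D_h = A/T = 0.5835/1.547 = 0.377 m.
Froude number Fr = V/√(g·D_h) = 0.814/√(9.81×0.377) = 0.423, which is less than 1, so the flow is subcritical.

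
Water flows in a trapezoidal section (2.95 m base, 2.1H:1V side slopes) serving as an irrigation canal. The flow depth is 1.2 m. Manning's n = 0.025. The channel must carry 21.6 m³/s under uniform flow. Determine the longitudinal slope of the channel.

S = 0.0096

With bottom width b = 2.95 m and side slope z = 2.1: A = (b + zy)y = (2.95 + 2.1×1.2)×1.2 = 6.564 m²; P = b + 2y√(1+z²) = 2.95 + 2×1.2×2.326 = 8.532 m.
Hydraulic radius R = A/P = 6.564/8.532 = 0.7693 m.
From Manning's equation, S = [nQ / (1 A R^(2/3))]² = [0.025 × 21.6 / (1 × 6.564 × 0.7693^(2/3))]² = 0.0096.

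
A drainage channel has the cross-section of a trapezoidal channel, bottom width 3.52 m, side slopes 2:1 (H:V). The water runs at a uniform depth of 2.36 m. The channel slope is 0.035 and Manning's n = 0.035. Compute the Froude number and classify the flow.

supercritical

With bottom width b = 3.52 m and side slope z = 2: A = (b + zy)y = (3.52 + 2×2.36)×2.36 = 19.45 m²; P = b + 2y√(1+z²) = 3.52 + 2×2.36×2.236 = 14.07 m.
Hydraulic radius R = A/P = 19.45/14.07 = 1.382 m.
V = (1/n) R^(2/3) √S = (1/0.035) × 1.382^(2/3) × √0.035 = 6.631 m/s. Hydraulic depth D_h = A/T = 19.45/12.96 = 1.5 m.
Froude number Fr = V/√(g·D_h) = 6.631/√(9.81×1.5) = 1.73, which is greater than 1, so the flow is supercritical.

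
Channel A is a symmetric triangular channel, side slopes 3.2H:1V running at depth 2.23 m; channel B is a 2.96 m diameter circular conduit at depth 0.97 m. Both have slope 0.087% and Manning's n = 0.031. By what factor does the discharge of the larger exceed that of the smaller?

12.7

Channel A: For a triangular section with side slope z = 3.2: A = zy² = 3.2×2.23² = 15.91 m²; P = 2y√(1+z²) = 2×2.23×3.353 = 14.95 m. Hydraulic radius R = A/P = 15.91/14.95 = 1.064 m. Q_A = (1/0.031)·15.91·1.064^(2/3)·√0.00087 = 15.78 m³/s.
Channel B: For a circular section of diameter D = 2.96 m at depth y = 0.97 m, the central angle is θ = 2 arccos(1 − 2y/D) = 2.438 rad. Then A = (D²/8)(θ − sin θ) = 1.962 m² and P = Dθ/2 = 3.608 m. Hydraulic radius R = A/P = 1.962/3.608 = 0.5436 m. Q_B = (1/0.031)·1.962·0.5436^(2/3)·√0.00087 = 1.243 m³/s.
The larger discharge is 15.78 m³/s and the smaller is 1.243 m³/s; the ratio is 12.7.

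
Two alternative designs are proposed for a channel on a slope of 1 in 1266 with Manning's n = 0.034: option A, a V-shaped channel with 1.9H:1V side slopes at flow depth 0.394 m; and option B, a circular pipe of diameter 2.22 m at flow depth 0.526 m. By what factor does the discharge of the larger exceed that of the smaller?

Channel A: For a triangular section with side slope z = 1.9: A = zy² = 1.9×0.394² = 0.2949 m²; P = 2y√(1+z²) = 2×0.394×2.147 = 1.692 m. Hydraulic radius R = A/P = 0.2949/1.692 = 0.1743 m. Q_A = (1/0.034)·0.2949·0.1743^(2/3)·√0.0007899 = 0.07608 m³/s.
Channel B: For a circular section of diameter D = 2.22 m at depth y = 0.526 m, the central angle is θ = 2 arccos(1 − 2y/D) = 2.034 rad. Then A = (D²/8)(θ − sin θ) = 0.7015 m² and P = Dθ/2 = 2.257 m. Hydraulic radius R = A/P = 0.7015/2.257 = 0.3108 m. Q_B = (1/0.034)·0.7015·0.3108^(2/3)·√0.0007899 = 0.266 m³/s.
The larger discharge is 0.266 m³/s and the smaller is 0.07608 m³/s; the ratio is 3.5.

3.5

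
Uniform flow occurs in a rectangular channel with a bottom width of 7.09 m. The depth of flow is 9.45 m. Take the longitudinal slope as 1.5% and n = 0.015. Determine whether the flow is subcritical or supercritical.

Flow area A = b·y = 7.09 × 9.45 = 67 m². Wetted perimeter P = b + 2y = 7.09 + 2×9.45 = 25.99 m.
Hydraulic radius R = A/P = 67/25.99 = 2.578 m.
V = (1/n) R^(2/3) √S = (1/0.015) × 2.578^(2/3) × √0.015 = 15.35 m/s. Hydraulic depth D_h = A/T = 67/7.09 = 9.45 m.
Froude number Fr = V/√(g·D_h) = 15.35/√(9.81×9.45) = 1.59, which is greater than 1, so the flow is supercritical.

supercritical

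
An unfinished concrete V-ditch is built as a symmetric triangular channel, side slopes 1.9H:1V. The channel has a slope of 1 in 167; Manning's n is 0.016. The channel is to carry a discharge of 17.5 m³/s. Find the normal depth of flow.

y_n = 1.56 m

Manning's equation rearranged: A R^(2/3) = nQ / (1·√S) = 0.016 × 17.5 / (√0.005988) = 3.618.
Trying y = 1.98 m: A R^(2/3) = 6.82 — high.
Trying y = 1.08 m: A R^(2/3) = 1.355 — low.
Trying y = 1.56 m: A R^(2/3) = 3.611 — matches.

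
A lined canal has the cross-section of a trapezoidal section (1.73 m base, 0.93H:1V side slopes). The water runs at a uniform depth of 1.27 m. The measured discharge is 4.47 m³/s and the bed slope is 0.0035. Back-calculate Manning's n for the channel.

With bottom width b = 1.73 m and side slope z = 0.93: A = (b + zy)y = (1.73 + 0.93×1.27)×1.27 = 3.697 m²; P = b + 2y√(1+z²) = 1.73 + 2×1.27×1.366 = 5.199 m.
Hydraulic radius R = A/P = 3.697/5.199 = 0.7112 m.
Rearranging Manning's equation: n = (1/Q) A R^(2/3) S^(1/2) = (1/4.47) × 3.697 × 0.7112^(2/3) × √0.0035 = 0.039.

n = 0.039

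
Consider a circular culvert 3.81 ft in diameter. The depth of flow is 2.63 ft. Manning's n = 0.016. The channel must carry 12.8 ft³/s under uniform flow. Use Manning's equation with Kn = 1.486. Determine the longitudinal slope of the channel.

S = 0.000231

For a circular section of diameter D = 3.81 ft at depth y = 2.63 ft, the central angle is θ = 2 arccos(1 − 2y/D) = 3.922 rad. Then A = (D²/8)(θ − sin θ) = 8.394 ft² and P = Dθ/2 = 7.472 ft.
Hydraulic radius R = A/P = 8.394/7.472 = 1.123 ft.
From Manning's equation, S = [nQ / (1.486 A R^(2/3))]² = [0.016 × 12.8 / (1.486 × 8.394 × 1.123^(2/3))]² = 0.000231.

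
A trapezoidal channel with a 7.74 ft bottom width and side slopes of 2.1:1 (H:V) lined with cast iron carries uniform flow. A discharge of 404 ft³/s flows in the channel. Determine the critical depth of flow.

At critical depth, Q² T / (g A³) = 1, i.e. A³/T = Q²/g = 404²/32.2 = 5069.
Try y = 3.7 ft: A³/T = 8118 — over.
Try y = 2.65 ft: A³/T = 2323 — short.
Try y = 3.27 ft: A³/T = 5075 — matches.

y_c = 3.27 ft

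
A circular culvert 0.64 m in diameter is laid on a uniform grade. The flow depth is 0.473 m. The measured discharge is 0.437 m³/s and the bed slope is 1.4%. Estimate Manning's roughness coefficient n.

For a circular section of diameter D = 0.64 m at depth y = 0.473 m, the central angle is θ = 2 arccos(1 − 2y/D) = 4.139 rad. Then A = (D²/8)(θ − sin θ) = 0.2549 m² and P = Dθ/2 = 1.324 m.
Hydraulic radius R = A/P = 0.2549/1.324 = 0.1925 m.
Rearranging Manning's equation: n = (1/Q) A R^(2/3) S^(1/2) = (1/0.437) × 0.2549 × 0.1925^(2/3) × √0.014 = 0.023.

n = 0.023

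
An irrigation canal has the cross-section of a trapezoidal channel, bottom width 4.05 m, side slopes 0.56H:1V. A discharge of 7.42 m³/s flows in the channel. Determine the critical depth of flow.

At critical depth, Q² T / (g A³) = 1, i.e. A³/T = Q²/g = 7.42²/9.81 = 5.612.
Try y = 0.788 m: A³/T = 8.987 — too large.
Try y = 0.677 m: A³/T = 5.607 — close enough.

y_c = 0.677 m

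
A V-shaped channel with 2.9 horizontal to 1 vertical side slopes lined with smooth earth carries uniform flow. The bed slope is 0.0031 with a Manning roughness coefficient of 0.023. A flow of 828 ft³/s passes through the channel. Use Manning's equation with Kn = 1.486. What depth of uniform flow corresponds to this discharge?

Manning's equation rearranged: A R^(2/3) = nQ / (1.486·√S) = 0.023 × 828 / (1.486 × √0.0031) = 230.2.
At y = 7.19 ft: A R^(2/3) = 338.9 — too large.
At y = 6.22 ft: A R^(2/3) = 230.3 — ≈ 230.2.

y_n = 6.22 ft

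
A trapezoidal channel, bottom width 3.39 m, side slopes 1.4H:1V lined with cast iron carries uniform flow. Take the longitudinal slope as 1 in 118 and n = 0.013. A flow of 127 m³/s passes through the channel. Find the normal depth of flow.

y_n = 2.26 m

Manning's equation rearranged: A R^(2/3) = nQ / (1·√S) = 0.013 × 127 / (√0.008475) = 17.93.
At y = 1.68 m: A R^(2/3) = 9.977 — too small.
At y = 2.56 m: A R^(2/3) = 23.01 — too large.
At y = 2.26 m: A R^(2/3) = 17.88 — close enough.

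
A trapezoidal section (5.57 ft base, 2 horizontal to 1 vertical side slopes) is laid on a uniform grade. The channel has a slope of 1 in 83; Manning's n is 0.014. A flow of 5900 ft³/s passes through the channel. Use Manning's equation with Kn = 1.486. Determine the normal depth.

Manning's equation rearranged: A R^(2/3) = nQ / (1.486·√S) = 0.014 × 5900 / (1.486 × √0.01205) = 506.4.
At y = 6.73 ft: A R^(2/3) = 300.3 — low.
At y = 8.44 ft: A R^(2/3) = 506.8 — ≈ 506.4.

y_n = 8.44 ft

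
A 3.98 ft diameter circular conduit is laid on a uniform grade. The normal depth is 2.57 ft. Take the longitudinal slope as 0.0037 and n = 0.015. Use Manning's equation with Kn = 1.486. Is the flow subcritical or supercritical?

For a circular section of diameter D = 3.98 ft at depth y = 2.57 ft, the central angle is θ = 2 arccos(1 − 2y/D) = 3.733 rad. Then A = (D²/8)(θ − sin θ) = 8.496 ft² and P = Dθ/2 = 7.429 ft.
Hydraulic radius R = A/P = 8.496/7.429 = 1.144 ft.
V = (1.486/n) R^(2/3) √S = (1.486/0.015) × 1.144^(2/3) × √0.0037 = 6.59 ft/s. Hydraulic depth D_h = A/T = 8.496/3.807 = 2.232 ft.
Froude number Fr = V/√(g·D_h) = 6.59/√(32.2×2.232) = 0.777, which is less than 1, so the flow is subcritical.

subcritical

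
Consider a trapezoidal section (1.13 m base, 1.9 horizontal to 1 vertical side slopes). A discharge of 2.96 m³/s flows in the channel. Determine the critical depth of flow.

At critical depth, Q² T / (g A³) = 1, i.e. A³/T = Q²/g = 2.96²/9.81 = 0.8931.
Try y = 0.74 m: A³/T = 1.677 — high.
Try y = 0.539 m: A³/T = 0.4925 — low.
Try y = 0.63 m: A³/T = 0.8941 — close enough.

y_c = 0.63 m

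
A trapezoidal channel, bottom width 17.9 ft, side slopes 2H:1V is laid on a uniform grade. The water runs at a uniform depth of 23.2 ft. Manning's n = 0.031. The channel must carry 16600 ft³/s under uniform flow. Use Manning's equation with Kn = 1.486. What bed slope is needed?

S = 0.00191

With bottom width b = 17.9 ft and side slope z = 2: A = (b + zy)y = (17.9 + 2×23.2)×23.2 = 1492 ft²; P = b + 2y√(1+z²) = 17.9 + 2×23.2×2.236 = 121.7 ft.
Hydraulic radius R = A/P = 1492/121.7 = 12.26 ft.
From Manning's equation, S = [nQ / (1.486 A R^(2/3))]² = [0.031 × 16600 / (1.486 × 1492 × 12.26^(2/3))]² = 0.00191.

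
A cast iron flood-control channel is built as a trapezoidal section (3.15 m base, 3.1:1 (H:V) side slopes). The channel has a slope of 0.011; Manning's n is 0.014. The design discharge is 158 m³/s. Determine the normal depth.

y_n = 2.02 m

Manning's equation rearranged: A R^(2/3) = nQ / (1·√S) = 0.014 × 158 / (√0.011) = 21.09.
Try y = 2.4 m: A R^(2/3) = 31.09 — over.
Try y = 1.61 m: A R^(2/3) = 12.76 — short.
Try y = 2.02 m: A R^(2/3) = 21.06 — close enough.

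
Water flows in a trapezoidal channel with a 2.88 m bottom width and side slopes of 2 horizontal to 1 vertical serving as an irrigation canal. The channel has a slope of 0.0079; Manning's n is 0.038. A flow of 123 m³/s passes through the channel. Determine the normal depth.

Manning's equation rearranged: A R^(2/3) = nQ / (1·√S) = 0.038 × 123 / (√0.0079) = 52.59.
Trying y = 4.25 m: A R^(2/3) = 82.05 — too large.
Trying y = 2.56 m: A R^(2/3) = 25.99 — too small.
Trying y = 3.51 m: A R^(2/3) = 52.75 — ≈ 52.59.

y_n = 3.51 m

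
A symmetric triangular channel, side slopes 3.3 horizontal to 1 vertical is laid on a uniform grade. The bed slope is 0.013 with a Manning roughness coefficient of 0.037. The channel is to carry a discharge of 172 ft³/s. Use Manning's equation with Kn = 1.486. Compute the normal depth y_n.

Manning's equation rearranged: A R^(2/3) = nQ / (1.486·√S) = 0.037 × 172 / (1.486 × √0.013) = 37.56.
At y = 2.35 ft: A R^(2/3) = 19.71 — short.
At y = 3.4 ft: A R^(2/3) = 52.77 — over.
At y = 2.99 ft: A R^(2/3) = 37.46 — ≈ 37.56.

y_n = 2.99 ft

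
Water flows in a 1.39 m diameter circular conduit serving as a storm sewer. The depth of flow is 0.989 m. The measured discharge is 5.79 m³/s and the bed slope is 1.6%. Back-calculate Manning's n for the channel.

n = 0.014

For a circular section of diameter D = 1.39 m at depth y = 0.989 m, the central angle is θ = 2 arccos(1 − 2y/D) = 4.015 rad. Then A = (D²/8)(θ − sin θ) = 1.155 m² and P = Dθ/2 = 2.791 m.
Hydraulic radius R = A/P = 1.155/2.791 = 0.4138 m.
Rearranging Manning's equation: n = (1/Q) A R^(2/3) S^(1/2) = (1/5.79) × 1.155 × 0.4138^(2/3) × √0.016 = 0.014.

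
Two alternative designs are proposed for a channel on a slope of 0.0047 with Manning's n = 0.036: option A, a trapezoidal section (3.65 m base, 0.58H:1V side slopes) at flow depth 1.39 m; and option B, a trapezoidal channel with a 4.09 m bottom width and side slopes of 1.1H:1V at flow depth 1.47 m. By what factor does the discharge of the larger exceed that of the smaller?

Channel A: With bottom width b = 3.65 m and side slope z = 0.58: A = (b + zy)y = (3.65 + 0.58×1.39)×1.39 = 6.194 m²; P = b + 2y√(1+z²) = 3.65 + 2×1.39×1.156 = 6.864 m. Hydraulic radius R = A/P = 6.194/6.864 = 0.9024 m. Q_A = (1/0.036)·6.194·0.9024^(2/3)·√0.0047 = 11.02 m³/s.
Channel B: With bottom width b = 4.09 m and side slope z = 1.1: A = (b + zy)y = (4.09 + 1.1×1.47)×1.47 = 8.389 m²; P = b + 2y√(1+z²) = 4.09 + 2×1.47×1.487 = 8.461 m. Hydraulic radius R = A/P = 8.389/8.461 = 0.9916 m. Q_B = (1/0.036)·8.389·0.9916^(2/3)·√0.0047 = 15.89 m³/s.
The larger discharge is 15.89 m³/s and the smaller is 11.02 m³/s; the ratio is 1.44.

1.44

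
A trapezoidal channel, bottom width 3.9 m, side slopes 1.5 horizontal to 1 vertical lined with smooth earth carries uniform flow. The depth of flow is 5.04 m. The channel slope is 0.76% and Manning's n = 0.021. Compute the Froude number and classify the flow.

supercritical

With bottom width b = 3.9 m and side slope z = 1.5: A = (b + zy)y = (3.9 + 1.5×5.04)×5.04 = 57.76 m²; P = b + 2y√(1+z²) = 3.9 + 2×5.04×1.803 = 22.07 m.
Hydraulic radius R = A/P = 57.76/22.07 = 2.617 m.
V = (1/n) R^(2/3) √S = (1/0.021) × 2.617^(2/3) × √0.0076 = 7.883 m/s. Hydraulic depth D_h = A/T = 57.76/19.02 = 3.037 m.
Froude number Fr = V/√(g·D_h) = 7.883/√(9.81×3.037) = 1.44, which is greater than 1, so the flow is supercritical.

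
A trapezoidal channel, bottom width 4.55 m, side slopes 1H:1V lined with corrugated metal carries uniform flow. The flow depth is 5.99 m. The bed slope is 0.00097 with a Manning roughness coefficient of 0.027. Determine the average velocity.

V = 2.37 m/s

With bottom width b = 4.55 m and side slope z = 1: A = (b + zy)y = (4.55 + 1×5.99)×5.99 = 63.13 m²; P = b + 2y√(1+z²) = 4.55 + 2×5.99×1.414 = 21.49 m.
Hydraulic radius R = A/P = 63.13/21.49 = 2.938 m.
From Manning's equation, V = (1/n) R^(2/3) S^(1/2) = (1/0.027) × 2.938^(2/3) × 0.00097^(1/2) = 2.37 m/s.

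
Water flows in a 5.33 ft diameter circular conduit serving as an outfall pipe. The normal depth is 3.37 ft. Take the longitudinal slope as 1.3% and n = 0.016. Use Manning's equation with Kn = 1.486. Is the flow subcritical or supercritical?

For a circular section of diameter D = 5.33 ft at depth y = 3.37 ft, the central angle is θ = 2 arccos(1 − 2y/D) = 3.677 rad. Then A = (D²/8)(θ − sin θ) = 14.87 ft² and P = Dθ/2 = 9.799 ft.
Hydraulic radius R = A/P = 14.87/9.799 = 1.517 ft.
V = (1.486/n) R^(2/3) √S = (1.486/0.016) × 1.517^(2/3) × √0.013 = 13.98 ft/s. Hydraulic depth D_h = A/T = 14.87/5.14 = 2.893 ft.
Froude number Fr = V/√(g·D_h) = 13.98/√(32.2×2.893) = 1.45, which is greater than 1, so the flow is supercritical.

supercritical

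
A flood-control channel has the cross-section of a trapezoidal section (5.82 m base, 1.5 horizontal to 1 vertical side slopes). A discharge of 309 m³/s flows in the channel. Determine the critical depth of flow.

At critical depth, Q² T / (g A³) = 1, i.e. A³/T = Q²/g = 309²/9.81 = 9733.
At y = 3.45 m: A³/T = 3375 — short.
At y = 5.24 m: A³/T = 17100 — over.
At y = 4.54 m: A³/T = 9698 — matches.

y_c = 4.54 m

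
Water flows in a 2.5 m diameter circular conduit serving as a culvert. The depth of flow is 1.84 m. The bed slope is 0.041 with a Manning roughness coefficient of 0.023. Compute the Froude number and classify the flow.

supercritical

For a circular section of diameter D = 2.5 m at depth y = 1.84 m, the central angle is θ = 2 arccos(1 − 2y/D) = 4.125 rad. Then A = (D²/8)(θ − sin θ) = 3.873 m² and P = Dθ/2 = 5.156 m.
Hydraulic radius R = A/P = 3.873/5.156 = 0.7511 m.
V = (1/n) R^(2/3) √S = (1/0.023) × 0.7511^(2/3) × √0.041 = 7.274 m/s. Hydraulic depth D_h = A/T = 3.873/2.204 = 1.757 m.
Froude number Fr = V/√(g·D_h) = 7.274/√(9.81×1.757) = 1.75, which is greater than 1, so the flow is supercritical.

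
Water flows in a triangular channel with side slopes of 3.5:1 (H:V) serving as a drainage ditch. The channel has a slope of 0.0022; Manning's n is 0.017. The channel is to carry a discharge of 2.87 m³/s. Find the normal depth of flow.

Manning's equation rearranged: A R^(2/3) = nQ / (1·√S) = 0.017 × 2.87 / (√0.0022) = 1.04.
Trying y = 0.519 m: A R^(2/3) = 0.3737 — too small.
Trying y = 0.916 m: A R^(2/3) = 1.7 — too large.
Trying y = 0.762 m: A R^(2/3) = 1.04 — close enough.

y_n = 0.762 m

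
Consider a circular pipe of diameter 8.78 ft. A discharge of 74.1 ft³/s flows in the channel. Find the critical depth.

y_c = 2.06 ft

At critical depth, Q² T / (g A³) = 1, i.e. A³/T = Q²/g = 74.1²/32.2 = 170.5.
Trying y = 2.37 ft: A³/T = 294 — high.
Trying y = 1.41 ft: A³/T = 38.53 — low.
Trying y = 2.06 ft: A³/T = 170.3 — close enough.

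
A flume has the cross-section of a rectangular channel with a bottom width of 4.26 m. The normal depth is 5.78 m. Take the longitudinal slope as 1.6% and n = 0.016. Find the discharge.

Flow area A = b·y = 4.26 × 5.78 = 24.62 m². Wetted perimeter P = b + 2y = 4.26 + 2×5.78 = 15.82 m.
Hydraulic radius R = A/P = 24.62/15.82 = 1.556 m.
Manning's equation: Q = (1/n) A R^(2/3) S^(1/2) = (1/0.016) × 24.62 × 1.556^(2/3) × 0.016^(1/2) = 261 m³/s.

Q = 261 m³/s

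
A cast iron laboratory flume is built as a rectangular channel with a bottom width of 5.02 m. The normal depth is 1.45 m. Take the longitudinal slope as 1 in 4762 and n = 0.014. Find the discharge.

Q = 7.12 m³/s

Flow area A = b·y = 5.02 × 1.45 = 7.279 m². Wetted perimeter P = b + 2y = 5.02 + 2×1.45 = 7.92 m.
Hydraulic radius R = A/P = 7.279/7.92 = 0.9191 m.
Manning's equation: Q = (1/n) A R^(2/3) S^(1/2) = (1/0.014) × 7.279 × 0.9191^(2/3) × 0.00021^(1/2) = 7.12 m³/s.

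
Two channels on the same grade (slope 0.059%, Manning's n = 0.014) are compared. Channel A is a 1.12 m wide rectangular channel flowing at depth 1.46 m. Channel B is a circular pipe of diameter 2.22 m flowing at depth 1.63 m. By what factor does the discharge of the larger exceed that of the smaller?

2.6

Channel A: Flow area A = b·y = 1.12 × 1.46 = 1.635 m². Wetted perimeter P = b + 2y = 1.12 + 2×1.46 = 4.04 m. Hydraulic radius R = A/P = 1.635/4.04 = 0.4048 m. Q_A = (1/0.014)·1.635·0.4048^(2/3)·√0.00059 = 1.552 m³/s.
Channel B: For a circular section of diameter D = 2.22 m at depth y = 1.63 m, the central angle is θ = 2 arccos(1 − 2y/D) = 4.117 rad. Then A = (D²/8)(θ − sin θ) = 3.046 m² and P = Dθ/2 = 4.57 m. Hydraulic radius R = A/P = 3.046/4.57 = 0.6666 m. Q_B = (1/0.014)·3.046·0.6666^(2/3)·√0.00059 = 4.033 m³/s.
The larger discharge is 4.033 m³/s and the smaller is 1.552 m³/s; the ratio is 2.6.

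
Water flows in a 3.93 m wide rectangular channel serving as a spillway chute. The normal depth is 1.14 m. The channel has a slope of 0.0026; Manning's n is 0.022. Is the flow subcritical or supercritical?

subcritical

Flow area A = b·y = 3.93 × 1.14 = 4.48 m². Wetted perimeter P = b + 2y = 3.93 + 2×1.14 = 6.21 m.
Hydraulic radius R = A/P = 4.48/6.21 = 0.7214 m.
V = (1/n) R^(2/3) √S = (1/0.022) × 0.7214^(2/3) × √0.0026 = 1.864 m/s. Hydraulic depth D_h = A/T = 4.48/3.93 = 1.14 m.
Froude number Fr = V/√(g·D_h) = 1.864/√(9.81×1.14) = 0.558, which is less than 1, so the flow is subcritical.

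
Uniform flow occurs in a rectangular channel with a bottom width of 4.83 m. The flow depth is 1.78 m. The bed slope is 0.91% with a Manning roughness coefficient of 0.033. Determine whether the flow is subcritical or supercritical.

Flow area A = b·y = 4.83 × 1.78 = 8.597 m². Wetted perimeter P = b + 2y = 4.83 + 2×1.78 = 8.39 m.
Hydraulic radius R = A/P = 8.597/8.39 = 1.025 m.
V = (1/n) R^(2/3) √S = (1/0.033) × 1.025^(2/3) × √0.0091 = 2.938 m/s. Hydraulic depth D_h = A/T = 8.597/4.83 = 1.78 m.
Froude number Fr = V/√(g·D_h) = 2.938/√(9.81×1.78) = 0.703, which is less than 1, so the flow is subcritical.

subcritical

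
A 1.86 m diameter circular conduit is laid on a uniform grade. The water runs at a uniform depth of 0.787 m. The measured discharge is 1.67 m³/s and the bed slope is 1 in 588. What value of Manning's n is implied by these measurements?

For a circular section of diameter D = 1.86 m at depth y = 0.787 m, the central angle is θ = 2 arccos(1 − 2y/D) = 2.833 rad. Then A = (D²/8)(θ − sin θ) = 1.094 m² and P = Dθ/2 = 2.635 m.
Hydraulic radius R = A/P = 1.094/2.635 = 0.4151 m.
Rearranging Manning's equation: n = (1/Q) A R^(2/3) S^(1/2) = (1/1.67) × 1.094 × 0.4151^(2/3) × √0.001701 = 0.015.

n = 0.015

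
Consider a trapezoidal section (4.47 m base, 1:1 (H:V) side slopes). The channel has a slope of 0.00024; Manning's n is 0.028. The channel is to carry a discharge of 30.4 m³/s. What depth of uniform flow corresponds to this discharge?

y_n = 3.95 m

Manning's equation rearranged: A R^(2/3) = nQ / (1·√S) = 0.028 × 30.4 / (√0.00024) = 54.94.
Trying y = 2.83 m: A R^(2/3) = 28.92 — too small.
Trying y = 4.35 m: A R^(2/3) = 66.61 — too large.
Trying y = 3.95 m: A R^(2/3) = 54.99 — close enough.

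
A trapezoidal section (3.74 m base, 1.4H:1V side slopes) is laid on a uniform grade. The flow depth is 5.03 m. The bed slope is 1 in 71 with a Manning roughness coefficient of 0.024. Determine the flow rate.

Q = 504 m³/s

With bottom width b = 3.74 m and side slope z = 1.4: A = (b + zy)y = (3.74 + 1.4×5.03)×5.03 = 54.23 m²; P = b + 2y√(1+z²) = 3.74 + 2×5.03×1.72 = 21.05 m.
Hydraulic radius R = A/P = 54.23/21.05 = 2.577 m.
Manning's equation: Q = (1/n) A R^(2/3) S^(1/2) = (1/0.024) × 54.23 × 2.577^(2/3) × 0.01408^(1/2) = 504 m³/s.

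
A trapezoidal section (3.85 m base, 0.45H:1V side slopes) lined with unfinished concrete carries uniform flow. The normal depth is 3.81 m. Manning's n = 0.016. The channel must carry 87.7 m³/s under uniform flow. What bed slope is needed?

S = 0.0021

With bottom width b = 3.85 m and side slope z = 0.45: A = (b + zy)y = (3.85 + 0.45×3.81)×3.81 = 21.2 m²; P = b + 2y√(1+z²) = 3.85 + 2×3.81×1.097 = 12.21 m.
Hydraulic radius R = A/P = 21.2/12.21 = 1.737 m.
From Manning's equation, S = [nQ / (1 A R^(2/3))]² = [0.016 × 87.7 / (1 × 21.2 × 1.737^(2/3))]² = 0.0021.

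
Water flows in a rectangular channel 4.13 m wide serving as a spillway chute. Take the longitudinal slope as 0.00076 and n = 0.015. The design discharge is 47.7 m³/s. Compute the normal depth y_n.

y_n = 4.9 m

Manning's equation rearranged: A R^(2/3) = nQ / (1·√S) = 0.015 × 47.7 / (√0.00076) = 25.95.
Try y = 4.26 m: A R^(2/3) = 21.92 — low.
Try y = 6.01 m: A R^(2/3) = 33.06 — high.
Try y = 4.9 m: A R^(2/3) = 25.96 — ≈ 25.95.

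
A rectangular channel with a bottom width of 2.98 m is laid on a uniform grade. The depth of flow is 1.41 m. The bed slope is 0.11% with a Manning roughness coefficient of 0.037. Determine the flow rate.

Flow area A = b·y = 2.98 × 1.41 = 4.202 m². Wetted perimeter P = b + 2y = 2.98 + 2×1.41 = 5.8 m.
Hydraulic radius R = A/P = 4.202/5.8 = 0.7244 m.
Manning's equation: Q = (1/n) A R^(2/3) S^(1/2) = (1/0.037) × 4.202 × 0.7244^(2/3) × 0.0011^(1/2) = 3.04 m³/s.

Q = 3.04 m³/s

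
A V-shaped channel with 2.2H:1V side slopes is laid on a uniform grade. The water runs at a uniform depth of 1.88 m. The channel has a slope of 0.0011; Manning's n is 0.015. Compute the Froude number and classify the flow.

subcritical

For a triangular section with side slope z = 2.2: A = zy² = 2.2×1.88² = 7.776 m²; P = 2y√(1+z²) = 2×1.88×2.417 = 9.086 m.
Hydraulic radius R = A/P = 7.776/9.086 = 0.8557 m.
V = (1/n) R^(2/3) √S = (1/0.015) × 0.8557^(2/3) × √0.0011 = 1.993 m/s. Hydraulic depth D_h = A/T = 7.776/8.272 = 0.94 m.
Froude number Fr = V/√(g·D_h) = 1.993/√(9.81×0.94) = 0.656, which is less than 1, so the flow is subcritical.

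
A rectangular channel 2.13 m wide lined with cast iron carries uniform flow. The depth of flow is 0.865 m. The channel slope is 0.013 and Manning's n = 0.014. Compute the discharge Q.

Flow area A = b·y = 2.13 × 0.865 = 1.842 m². Wetted perimeter P = b + 2y = 2.13 + 2×0.865 = 3.86 m.
Hydraulic radius R = A/P = 1.842/3.86 = 0.4773 m.
Manning's equation: Q = (1/n) A R^(2/3) S^(1/2) = (1/0.014) × 1.842 × 0.4773^(2/3) × 0.013^(1/2) = 9.16 m³/s.

Q = 9.16 m³/s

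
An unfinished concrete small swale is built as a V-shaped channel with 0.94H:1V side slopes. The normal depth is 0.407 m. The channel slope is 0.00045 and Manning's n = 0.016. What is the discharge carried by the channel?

Q = 0.0555 m³/s

For a triangular section with side slope z = 0.94: A = zy² = 0.94×0.407² = 0.1557 m²; P = 2y√(1+z²) = 2×0.407×1.372 = 1.117 m.
Hydraulic radius R = A/P = 0.1557/1.117 = 0.1394 m.
Manning's equation: Q = (1/n) A R^(2/3) S^(1/2) = (1/0.016) × 0.1557 × 0.1394^(2/3) × 0.00045^(1/2) = 0.0555 m³/s.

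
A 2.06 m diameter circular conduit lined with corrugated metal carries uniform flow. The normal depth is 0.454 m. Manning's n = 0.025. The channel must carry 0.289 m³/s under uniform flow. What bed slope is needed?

For a circular section of diameter D = 2.06 m at depth y = 0.454 m, the central angle is θ = 2 arccos(1 − 2y/D) = 1.955 rad. Then A = (D²/8)(θ − sin θ) = 0.545 m² and P = Dθ/2 = 2.013 m.
Hydraulic radius R = A/P = 0.545/2.013 = 0.2707 m.
From Manning's equation, S = [nQ / (1 A R^(2/3))]² = [0.025 × 0.289 / (1 × 0.545 × 0.2707^(2/3))]² = 0.001.

S = 0.001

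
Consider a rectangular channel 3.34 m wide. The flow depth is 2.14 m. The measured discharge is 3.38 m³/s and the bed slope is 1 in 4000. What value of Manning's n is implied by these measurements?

Flow area A = b·y = 3.34 × 2.14 = 7.148 m². Wetted perimeter P = b + 2y = 3.34 + 2×2.14 = 7.62 m.
Hydraulic radius R = A/P = 7.148/7.62 = 0.938 m.
Rearranging Manning's equation: n = (1/Q) A R^(2/3) S^(1/2) = (1/3.38) × 7.148 × 0.938^(2/3) × √0.00025 = 0.032.

n = 0.032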